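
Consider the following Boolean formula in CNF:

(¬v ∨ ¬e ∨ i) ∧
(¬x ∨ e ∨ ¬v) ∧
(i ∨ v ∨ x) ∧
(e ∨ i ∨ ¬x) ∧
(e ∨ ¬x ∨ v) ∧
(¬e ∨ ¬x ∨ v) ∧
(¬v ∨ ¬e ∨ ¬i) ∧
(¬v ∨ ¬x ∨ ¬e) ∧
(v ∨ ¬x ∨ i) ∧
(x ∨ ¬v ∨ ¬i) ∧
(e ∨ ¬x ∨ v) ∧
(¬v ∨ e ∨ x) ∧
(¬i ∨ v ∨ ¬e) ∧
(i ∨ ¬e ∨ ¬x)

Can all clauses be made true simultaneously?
Yes

Yes, the formula is satisfiable.

One satisfying assignment is: x=False, i=True, e=False, v=False

Verification: With this assignment, all 14 clauses evaluate to true.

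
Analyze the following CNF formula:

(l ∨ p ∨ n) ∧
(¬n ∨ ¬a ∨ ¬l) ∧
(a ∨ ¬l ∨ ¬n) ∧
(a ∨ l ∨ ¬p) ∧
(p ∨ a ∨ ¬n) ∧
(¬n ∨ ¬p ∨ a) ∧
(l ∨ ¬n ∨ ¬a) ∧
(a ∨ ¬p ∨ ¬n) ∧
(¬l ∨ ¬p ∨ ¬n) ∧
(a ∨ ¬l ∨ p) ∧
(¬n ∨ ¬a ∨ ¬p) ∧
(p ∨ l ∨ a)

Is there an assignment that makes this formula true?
Yes

Yes, the formula is satisfiable.

One satisfying assignment is: n=False, a=False, p=True, l=True

Verification: With this assignment, all 12 clauses evaluate to true.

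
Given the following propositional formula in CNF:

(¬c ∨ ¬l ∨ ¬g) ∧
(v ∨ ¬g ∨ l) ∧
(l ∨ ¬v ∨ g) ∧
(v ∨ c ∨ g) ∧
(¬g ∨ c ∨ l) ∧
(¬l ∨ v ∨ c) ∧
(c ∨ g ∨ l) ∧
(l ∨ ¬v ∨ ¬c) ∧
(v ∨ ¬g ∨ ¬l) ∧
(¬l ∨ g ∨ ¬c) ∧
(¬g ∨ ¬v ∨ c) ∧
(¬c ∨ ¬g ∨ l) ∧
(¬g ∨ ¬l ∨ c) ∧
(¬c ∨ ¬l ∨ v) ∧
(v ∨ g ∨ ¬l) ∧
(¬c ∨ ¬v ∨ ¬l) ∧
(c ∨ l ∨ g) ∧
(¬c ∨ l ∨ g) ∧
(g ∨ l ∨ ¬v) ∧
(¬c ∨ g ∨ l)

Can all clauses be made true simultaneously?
Yes

Yes, the formula is satisfiable.

One satisfying assignment is: g=False, v=True, c=False, l=True

Verification: With this assignment, all 20 clauses evaluate to true.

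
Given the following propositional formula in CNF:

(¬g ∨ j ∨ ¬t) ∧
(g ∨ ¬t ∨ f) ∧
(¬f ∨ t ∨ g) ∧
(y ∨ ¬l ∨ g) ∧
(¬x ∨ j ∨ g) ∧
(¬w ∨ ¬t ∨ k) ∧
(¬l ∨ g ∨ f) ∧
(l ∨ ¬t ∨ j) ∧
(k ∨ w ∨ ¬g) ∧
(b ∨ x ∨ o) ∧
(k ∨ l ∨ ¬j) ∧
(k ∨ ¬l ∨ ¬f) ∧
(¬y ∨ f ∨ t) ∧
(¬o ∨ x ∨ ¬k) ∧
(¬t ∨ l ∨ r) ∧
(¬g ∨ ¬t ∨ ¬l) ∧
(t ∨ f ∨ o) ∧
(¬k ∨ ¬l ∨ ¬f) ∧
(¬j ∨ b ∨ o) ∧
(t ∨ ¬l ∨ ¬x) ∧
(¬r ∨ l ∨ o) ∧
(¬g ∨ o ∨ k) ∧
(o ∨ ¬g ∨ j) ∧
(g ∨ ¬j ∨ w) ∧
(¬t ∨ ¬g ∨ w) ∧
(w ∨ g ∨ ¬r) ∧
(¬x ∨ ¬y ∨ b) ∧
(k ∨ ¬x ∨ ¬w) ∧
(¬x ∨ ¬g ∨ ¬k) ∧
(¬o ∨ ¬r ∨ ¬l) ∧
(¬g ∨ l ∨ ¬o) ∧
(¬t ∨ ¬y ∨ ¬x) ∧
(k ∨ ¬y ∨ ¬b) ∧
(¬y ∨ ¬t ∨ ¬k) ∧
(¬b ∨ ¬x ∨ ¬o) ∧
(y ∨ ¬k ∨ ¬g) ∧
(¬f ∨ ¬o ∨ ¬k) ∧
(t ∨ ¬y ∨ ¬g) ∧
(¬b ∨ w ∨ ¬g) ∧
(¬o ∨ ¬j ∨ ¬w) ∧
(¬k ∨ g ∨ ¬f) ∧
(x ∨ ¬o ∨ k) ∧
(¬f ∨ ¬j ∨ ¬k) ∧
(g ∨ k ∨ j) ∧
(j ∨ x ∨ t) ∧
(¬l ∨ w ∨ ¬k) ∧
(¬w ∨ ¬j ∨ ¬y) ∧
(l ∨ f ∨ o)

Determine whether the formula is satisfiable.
No

No, the formula is not satisfiable.

No assignment of truth values to the variables can make all 48 clauses true simultaneously.

The formula is UNSAT (unsatisfiable).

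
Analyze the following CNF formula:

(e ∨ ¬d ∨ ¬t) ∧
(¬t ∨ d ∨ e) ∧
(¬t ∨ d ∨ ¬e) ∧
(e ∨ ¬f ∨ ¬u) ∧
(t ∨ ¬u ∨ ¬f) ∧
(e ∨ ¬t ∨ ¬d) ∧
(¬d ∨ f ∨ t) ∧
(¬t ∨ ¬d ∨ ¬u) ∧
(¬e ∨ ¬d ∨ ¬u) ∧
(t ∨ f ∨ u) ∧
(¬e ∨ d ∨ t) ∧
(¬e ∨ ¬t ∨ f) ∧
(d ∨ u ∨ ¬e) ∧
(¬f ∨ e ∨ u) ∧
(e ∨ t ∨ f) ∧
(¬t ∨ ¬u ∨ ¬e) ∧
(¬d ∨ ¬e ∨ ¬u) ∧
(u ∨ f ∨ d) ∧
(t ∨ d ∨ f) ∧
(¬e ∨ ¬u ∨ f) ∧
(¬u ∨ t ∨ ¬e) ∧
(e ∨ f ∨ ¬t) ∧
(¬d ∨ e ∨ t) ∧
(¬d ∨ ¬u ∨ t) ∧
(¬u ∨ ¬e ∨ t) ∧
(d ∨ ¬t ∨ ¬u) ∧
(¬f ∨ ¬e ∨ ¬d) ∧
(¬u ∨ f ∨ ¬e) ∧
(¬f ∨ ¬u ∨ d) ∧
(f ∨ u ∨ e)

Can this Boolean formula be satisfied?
No

No, the formula is not satisfiable.

No assignment of truth values to the variables can make all 30 clauses true simultaneously.

The formula is UNSAT (unsatisfiable).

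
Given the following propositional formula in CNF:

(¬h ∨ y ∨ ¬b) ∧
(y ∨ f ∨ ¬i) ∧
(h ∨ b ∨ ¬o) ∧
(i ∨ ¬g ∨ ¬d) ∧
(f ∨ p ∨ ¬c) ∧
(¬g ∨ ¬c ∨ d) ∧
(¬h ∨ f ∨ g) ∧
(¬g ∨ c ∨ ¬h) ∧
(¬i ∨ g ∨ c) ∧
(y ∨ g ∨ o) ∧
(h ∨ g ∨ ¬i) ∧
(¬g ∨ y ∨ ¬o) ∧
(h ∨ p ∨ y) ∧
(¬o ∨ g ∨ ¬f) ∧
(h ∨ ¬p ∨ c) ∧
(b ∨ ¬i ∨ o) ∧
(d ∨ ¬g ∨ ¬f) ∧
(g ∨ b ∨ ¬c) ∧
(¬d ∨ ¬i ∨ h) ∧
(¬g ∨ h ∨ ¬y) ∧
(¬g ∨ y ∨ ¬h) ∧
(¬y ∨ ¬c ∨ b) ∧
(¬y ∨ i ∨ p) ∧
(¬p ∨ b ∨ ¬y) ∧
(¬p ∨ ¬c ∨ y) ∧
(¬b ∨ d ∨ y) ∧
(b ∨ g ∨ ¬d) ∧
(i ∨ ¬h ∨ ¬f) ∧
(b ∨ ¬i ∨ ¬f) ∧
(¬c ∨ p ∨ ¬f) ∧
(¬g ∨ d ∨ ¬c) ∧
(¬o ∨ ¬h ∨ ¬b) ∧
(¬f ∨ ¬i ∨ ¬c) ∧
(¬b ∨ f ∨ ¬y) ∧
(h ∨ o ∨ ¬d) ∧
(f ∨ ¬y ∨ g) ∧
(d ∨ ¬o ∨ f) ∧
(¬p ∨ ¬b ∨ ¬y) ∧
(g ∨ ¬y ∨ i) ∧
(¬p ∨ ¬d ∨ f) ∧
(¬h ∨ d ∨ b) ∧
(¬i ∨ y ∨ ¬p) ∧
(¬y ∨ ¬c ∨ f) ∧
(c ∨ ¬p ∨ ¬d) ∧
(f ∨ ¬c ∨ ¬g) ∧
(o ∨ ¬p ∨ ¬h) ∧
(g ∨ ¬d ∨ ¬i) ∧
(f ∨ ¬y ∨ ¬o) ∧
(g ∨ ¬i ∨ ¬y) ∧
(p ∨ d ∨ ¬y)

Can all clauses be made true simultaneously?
No

No, the formula is not satisfiable.

No assignment of truth values to the variables can make all 50 clauses true simultaneously.

The formula is UNSAT (unsatisfiable).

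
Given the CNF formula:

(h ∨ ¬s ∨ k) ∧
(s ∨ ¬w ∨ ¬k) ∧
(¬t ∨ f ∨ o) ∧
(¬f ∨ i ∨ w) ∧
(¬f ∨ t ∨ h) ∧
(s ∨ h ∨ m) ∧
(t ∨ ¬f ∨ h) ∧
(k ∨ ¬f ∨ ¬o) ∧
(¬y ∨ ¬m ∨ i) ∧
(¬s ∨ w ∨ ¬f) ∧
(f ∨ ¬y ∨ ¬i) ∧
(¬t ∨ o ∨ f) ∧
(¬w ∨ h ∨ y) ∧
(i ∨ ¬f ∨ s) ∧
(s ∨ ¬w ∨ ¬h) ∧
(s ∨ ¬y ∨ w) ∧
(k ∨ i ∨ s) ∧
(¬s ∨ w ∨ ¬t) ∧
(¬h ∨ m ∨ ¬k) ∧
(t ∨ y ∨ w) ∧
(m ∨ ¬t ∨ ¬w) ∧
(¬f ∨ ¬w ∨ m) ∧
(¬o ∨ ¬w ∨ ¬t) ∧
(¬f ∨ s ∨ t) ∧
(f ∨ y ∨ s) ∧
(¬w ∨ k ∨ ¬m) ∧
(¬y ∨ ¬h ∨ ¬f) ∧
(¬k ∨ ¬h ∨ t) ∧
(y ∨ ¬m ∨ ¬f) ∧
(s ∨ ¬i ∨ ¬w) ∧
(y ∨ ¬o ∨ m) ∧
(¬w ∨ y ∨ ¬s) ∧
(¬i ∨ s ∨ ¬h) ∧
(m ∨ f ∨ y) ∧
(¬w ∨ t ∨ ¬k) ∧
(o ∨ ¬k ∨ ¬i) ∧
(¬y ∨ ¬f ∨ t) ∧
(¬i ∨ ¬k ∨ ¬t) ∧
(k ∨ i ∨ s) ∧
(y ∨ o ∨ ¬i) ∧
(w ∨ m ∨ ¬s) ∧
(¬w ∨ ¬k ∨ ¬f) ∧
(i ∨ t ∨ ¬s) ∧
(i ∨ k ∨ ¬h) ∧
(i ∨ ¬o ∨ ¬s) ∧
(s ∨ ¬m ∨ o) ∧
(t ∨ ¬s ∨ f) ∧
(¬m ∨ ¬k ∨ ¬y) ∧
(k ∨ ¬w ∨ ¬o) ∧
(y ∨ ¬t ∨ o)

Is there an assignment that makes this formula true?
No

No, the formula is not satisfiable.

No assignment of truth values to the variables can make all 50 clauses true simultaneously.

The formula is UNSAT (unsatisfiable).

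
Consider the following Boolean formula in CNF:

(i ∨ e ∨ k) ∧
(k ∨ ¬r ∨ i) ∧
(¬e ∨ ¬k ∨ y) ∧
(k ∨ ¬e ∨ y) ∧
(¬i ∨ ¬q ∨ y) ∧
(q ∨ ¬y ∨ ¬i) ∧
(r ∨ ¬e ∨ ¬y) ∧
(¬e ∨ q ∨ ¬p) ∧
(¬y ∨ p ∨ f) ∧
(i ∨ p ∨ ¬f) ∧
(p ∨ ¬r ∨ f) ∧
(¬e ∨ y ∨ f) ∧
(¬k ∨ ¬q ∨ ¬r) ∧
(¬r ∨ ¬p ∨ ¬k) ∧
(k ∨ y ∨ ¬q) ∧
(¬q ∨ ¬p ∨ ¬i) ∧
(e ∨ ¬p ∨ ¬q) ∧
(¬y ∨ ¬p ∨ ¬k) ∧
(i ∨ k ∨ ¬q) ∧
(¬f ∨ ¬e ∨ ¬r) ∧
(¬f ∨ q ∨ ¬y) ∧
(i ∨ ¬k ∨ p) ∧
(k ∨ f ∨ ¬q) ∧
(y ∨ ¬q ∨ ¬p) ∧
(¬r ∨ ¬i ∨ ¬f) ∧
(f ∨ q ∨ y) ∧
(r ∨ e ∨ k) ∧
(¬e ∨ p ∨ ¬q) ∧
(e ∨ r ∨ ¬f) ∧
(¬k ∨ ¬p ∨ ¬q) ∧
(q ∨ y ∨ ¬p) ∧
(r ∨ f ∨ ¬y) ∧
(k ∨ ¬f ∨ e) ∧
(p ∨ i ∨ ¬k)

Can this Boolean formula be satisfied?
No

No, the formula is not satisfiable.

No assignment of truth values to the variables can make all 34 clauses true simultaneously.

The formula is UNSAT (unsatisfiable).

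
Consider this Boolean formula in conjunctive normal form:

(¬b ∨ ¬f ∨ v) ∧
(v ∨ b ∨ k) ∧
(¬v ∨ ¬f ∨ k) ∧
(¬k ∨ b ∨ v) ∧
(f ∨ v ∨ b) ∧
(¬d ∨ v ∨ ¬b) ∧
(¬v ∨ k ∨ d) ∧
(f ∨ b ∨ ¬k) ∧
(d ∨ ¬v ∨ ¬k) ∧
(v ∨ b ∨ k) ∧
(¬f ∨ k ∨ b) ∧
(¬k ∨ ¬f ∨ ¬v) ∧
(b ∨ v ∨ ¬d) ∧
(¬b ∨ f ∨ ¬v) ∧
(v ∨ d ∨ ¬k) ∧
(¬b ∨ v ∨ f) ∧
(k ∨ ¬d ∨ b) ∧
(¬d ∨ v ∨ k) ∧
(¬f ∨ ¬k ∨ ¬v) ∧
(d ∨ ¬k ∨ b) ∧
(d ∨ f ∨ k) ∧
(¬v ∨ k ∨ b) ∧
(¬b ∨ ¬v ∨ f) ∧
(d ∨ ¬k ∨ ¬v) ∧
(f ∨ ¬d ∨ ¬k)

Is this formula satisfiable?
No

No, the formula is not satisfiable.

No assignment of truth values to the variables can make all 25 clauses true simultaneously.

The formula is UNSAT (unsatisfiable).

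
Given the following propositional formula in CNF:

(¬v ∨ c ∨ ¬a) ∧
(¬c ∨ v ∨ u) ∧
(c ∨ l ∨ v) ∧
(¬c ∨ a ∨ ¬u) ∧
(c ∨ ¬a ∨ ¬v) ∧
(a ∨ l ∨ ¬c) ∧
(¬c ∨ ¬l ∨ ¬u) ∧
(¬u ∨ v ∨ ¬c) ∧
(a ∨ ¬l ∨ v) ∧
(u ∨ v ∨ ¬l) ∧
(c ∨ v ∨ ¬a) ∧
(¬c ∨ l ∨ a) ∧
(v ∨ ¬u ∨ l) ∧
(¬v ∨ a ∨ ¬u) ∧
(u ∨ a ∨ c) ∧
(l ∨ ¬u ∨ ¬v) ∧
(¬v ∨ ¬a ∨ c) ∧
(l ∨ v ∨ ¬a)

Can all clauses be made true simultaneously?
Yes

Yes, the formula is satisfiable.

One satisfying assignment is: c=True, a=False, v=True, u=False, l=True

Verification: With this assignment, all 18 clauses evaluate to true.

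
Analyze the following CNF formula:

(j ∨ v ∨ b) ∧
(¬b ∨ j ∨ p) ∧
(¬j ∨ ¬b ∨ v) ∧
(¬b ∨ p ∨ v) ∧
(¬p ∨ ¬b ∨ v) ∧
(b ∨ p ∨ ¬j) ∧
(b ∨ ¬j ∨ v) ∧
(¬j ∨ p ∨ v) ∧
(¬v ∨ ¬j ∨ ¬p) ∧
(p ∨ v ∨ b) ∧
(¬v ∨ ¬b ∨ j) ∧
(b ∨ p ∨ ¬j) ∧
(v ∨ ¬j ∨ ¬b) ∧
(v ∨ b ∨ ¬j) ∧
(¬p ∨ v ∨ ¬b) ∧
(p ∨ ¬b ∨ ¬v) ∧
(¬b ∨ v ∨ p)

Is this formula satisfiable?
Yes

Yes, the formula is satisfiable.

One satisfying assignment is: p=False, j=False, b=False, v=True

Verification: With this assignment, all 17 clauses evaluate to true.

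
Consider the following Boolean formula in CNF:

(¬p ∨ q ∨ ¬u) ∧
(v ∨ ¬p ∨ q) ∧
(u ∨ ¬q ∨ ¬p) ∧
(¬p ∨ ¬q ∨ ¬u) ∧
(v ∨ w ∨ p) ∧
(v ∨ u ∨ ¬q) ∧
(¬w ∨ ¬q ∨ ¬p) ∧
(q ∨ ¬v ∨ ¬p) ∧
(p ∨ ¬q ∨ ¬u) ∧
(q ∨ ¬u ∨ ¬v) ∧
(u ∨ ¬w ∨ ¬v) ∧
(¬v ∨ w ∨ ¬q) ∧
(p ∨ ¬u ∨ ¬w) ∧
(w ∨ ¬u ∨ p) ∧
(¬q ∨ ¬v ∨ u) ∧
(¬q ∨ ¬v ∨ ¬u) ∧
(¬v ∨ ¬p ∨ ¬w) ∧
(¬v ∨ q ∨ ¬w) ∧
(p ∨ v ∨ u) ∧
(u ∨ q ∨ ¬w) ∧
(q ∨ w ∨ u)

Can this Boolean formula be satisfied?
No

No, the formula is not satisfiable.

No assignment of truth values to the variables can make all 21 clauses true simultaneously.

The formula is UNSAT (unsatisfiable).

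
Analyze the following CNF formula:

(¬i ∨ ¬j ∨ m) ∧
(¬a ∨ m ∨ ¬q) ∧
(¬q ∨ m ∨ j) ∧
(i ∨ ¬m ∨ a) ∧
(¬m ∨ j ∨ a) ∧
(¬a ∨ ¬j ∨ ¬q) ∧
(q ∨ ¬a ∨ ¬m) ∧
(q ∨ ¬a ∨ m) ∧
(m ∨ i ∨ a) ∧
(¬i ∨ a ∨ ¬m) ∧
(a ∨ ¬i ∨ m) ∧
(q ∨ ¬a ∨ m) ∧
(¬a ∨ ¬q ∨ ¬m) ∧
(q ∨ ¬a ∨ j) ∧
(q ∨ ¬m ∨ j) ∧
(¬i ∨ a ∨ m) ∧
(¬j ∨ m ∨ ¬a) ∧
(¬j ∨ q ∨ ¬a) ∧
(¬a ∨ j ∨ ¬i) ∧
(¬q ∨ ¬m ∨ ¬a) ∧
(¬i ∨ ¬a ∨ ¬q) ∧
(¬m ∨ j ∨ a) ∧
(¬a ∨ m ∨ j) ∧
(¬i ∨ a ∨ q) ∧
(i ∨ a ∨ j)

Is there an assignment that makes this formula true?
No

No, the formula is not satisfiable.

No assignment of truth values to the variables can make all 25 clauses true simultaneously.

The formula is UNSAT (unsatisfiable).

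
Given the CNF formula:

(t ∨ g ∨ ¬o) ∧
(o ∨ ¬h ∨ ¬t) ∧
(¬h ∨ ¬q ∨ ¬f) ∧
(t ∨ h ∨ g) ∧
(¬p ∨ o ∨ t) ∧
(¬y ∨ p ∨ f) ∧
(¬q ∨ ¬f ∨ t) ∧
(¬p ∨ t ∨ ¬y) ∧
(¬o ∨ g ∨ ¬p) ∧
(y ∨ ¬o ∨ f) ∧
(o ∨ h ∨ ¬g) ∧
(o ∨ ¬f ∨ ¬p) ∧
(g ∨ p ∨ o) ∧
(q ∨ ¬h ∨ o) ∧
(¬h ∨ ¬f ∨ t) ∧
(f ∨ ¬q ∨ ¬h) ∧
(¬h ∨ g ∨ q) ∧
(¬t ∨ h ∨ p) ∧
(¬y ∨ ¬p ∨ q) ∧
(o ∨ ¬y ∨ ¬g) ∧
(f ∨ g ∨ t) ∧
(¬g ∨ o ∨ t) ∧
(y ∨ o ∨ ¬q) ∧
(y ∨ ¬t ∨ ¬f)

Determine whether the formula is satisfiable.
Yes

Yes, the formula is satisfiable.

One satisfying assignment is: p=False, t=False, y=False, g=True, q=False, o=True, h=False, f=True

Verification: With this assignment, all 24 clauses evaluate to true.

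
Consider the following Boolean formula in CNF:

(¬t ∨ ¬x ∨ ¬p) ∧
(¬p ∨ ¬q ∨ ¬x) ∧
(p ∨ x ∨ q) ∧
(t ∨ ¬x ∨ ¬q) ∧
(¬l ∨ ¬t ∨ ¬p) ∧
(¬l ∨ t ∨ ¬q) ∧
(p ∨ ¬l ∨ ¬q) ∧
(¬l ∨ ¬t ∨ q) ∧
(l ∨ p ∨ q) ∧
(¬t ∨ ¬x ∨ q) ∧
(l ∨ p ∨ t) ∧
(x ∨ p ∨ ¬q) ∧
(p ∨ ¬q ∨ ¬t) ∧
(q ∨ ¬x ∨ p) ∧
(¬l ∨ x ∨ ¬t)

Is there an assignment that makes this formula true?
Yes

Yes, the formula is satisfiable.

One satisfying assignment is: p=True, x=False, t=False, l=False, q=False

Verification: With this assignment, all 15 clauses evaluate to true.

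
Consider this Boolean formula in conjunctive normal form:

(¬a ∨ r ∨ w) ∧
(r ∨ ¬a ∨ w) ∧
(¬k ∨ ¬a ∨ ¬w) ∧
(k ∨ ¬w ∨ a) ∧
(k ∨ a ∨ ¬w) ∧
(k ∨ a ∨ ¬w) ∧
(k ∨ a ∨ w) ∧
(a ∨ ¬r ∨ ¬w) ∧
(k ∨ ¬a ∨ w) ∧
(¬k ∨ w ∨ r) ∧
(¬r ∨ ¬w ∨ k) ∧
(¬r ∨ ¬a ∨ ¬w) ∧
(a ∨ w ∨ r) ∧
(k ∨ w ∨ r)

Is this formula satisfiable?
Yes

Yes, the formula is satisfiable.

One satisfying assignment is: r=False, a=True, k=False, w=True

Verification: With this assignment, all 14 clauses evaluate to true.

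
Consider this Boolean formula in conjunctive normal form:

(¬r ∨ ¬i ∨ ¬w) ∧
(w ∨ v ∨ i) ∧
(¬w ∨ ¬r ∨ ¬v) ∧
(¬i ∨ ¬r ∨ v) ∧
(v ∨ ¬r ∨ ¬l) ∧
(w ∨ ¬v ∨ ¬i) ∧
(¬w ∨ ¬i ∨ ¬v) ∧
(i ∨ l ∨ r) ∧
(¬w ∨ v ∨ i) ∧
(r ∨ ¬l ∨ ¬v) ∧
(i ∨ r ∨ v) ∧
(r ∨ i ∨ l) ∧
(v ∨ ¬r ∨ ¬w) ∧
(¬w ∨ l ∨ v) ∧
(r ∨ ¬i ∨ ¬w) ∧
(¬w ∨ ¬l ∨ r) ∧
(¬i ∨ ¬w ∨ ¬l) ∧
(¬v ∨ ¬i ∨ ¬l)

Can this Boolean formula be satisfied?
Yes

Yes, the formula is satisfiable.

One satisfying assignment is: w=False, r=False, i=True, l=False, v=False

Verification: With this assignment, all 18 clauses evaluate to true.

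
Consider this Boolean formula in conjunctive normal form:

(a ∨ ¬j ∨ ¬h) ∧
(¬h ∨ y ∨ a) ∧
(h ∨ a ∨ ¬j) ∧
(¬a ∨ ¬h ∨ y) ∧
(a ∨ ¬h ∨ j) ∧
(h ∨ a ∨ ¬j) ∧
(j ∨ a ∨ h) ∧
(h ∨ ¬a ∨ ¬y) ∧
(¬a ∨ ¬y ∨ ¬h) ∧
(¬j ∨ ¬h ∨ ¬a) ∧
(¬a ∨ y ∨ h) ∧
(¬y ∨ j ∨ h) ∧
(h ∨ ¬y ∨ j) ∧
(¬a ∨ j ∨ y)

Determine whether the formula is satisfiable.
No

No, the formula is not satisfiable.

No assignment of truth values to the variables can make all 14 clauses true simultaneously.

The formula is UNSAT (unsatisfiable).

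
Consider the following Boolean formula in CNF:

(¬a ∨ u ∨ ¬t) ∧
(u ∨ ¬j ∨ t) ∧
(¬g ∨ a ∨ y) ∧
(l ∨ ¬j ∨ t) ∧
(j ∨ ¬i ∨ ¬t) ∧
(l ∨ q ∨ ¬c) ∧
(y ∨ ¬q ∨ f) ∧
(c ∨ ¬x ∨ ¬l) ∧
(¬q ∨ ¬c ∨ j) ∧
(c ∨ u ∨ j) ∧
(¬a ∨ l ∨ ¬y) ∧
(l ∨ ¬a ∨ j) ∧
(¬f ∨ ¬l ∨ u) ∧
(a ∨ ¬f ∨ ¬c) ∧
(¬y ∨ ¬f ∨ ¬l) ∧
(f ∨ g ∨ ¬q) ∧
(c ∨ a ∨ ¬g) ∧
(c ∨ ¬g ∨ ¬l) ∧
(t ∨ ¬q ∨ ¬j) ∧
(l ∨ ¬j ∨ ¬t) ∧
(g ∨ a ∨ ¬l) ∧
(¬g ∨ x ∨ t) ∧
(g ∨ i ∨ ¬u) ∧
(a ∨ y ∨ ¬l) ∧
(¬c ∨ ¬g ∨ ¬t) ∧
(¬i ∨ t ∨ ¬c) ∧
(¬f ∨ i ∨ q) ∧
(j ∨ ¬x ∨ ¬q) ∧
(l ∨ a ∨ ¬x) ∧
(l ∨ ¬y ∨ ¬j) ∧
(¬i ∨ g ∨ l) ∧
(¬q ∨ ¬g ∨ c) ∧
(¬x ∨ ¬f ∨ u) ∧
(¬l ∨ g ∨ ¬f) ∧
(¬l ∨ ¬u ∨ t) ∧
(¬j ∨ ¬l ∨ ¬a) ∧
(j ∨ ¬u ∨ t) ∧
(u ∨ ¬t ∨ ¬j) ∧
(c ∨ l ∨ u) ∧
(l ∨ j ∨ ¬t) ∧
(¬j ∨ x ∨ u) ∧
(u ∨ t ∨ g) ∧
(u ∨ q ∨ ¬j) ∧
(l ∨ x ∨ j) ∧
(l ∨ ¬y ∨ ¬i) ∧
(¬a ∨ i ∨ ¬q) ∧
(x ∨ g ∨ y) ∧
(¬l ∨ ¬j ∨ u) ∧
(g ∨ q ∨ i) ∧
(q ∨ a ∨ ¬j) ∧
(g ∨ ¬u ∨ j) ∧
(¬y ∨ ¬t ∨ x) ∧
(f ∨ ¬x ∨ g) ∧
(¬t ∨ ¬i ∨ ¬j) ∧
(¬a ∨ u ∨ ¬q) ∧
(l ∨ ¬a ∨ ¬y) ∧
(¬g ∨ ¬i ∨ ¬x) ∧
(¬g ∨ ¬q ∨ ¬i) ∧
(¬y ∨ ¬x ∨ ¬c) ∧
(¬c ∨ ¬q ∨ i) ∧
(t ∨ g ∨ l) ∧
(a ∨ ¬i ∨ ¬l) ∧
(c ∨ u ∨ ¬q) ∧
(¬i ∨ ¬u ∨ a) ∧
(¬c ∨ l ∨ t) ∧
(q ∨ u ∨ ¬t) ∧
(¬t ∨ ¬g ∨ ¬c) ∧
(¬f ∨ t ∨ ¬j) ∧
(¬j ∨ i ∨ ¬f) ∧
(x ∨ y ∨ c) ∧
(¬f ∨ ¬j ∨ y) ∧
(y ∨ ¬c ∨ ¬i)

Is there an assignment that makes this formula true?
Yes

Yes, the formula is satisfiable.

One satisfying assignment is: q=False, j=False, l=True, c=True, t=False, a=True, x=True, g=True, u=False, i=False, f=False, y=False

Verification: With this assignment, all 72 clauses evaluate to true.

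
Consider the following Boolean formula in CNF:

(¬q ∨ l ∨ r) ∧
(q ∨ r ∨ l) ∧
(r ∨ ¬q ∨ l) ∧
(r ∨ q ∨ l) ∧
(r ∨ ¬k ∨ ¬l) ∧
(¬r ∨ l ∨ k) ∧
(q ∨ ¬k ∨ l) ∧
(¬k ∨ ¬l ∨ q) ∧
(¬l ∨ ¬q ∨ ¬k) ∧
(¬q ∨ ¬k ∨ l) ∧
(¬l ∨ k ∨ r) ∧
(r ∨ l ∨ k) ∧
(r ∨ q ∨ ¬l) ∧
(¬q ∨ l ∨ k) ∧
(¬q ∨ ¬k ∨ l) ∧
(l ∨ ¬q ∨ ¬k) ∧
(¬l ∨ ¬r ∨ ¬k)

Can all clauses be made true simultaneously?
Yes

Yes, the formula is satisfiable.

One satisfying assignment is: k=False, q=False, r=True, l=True

Verification: With this assignment, all 17 clauses evaluate to true.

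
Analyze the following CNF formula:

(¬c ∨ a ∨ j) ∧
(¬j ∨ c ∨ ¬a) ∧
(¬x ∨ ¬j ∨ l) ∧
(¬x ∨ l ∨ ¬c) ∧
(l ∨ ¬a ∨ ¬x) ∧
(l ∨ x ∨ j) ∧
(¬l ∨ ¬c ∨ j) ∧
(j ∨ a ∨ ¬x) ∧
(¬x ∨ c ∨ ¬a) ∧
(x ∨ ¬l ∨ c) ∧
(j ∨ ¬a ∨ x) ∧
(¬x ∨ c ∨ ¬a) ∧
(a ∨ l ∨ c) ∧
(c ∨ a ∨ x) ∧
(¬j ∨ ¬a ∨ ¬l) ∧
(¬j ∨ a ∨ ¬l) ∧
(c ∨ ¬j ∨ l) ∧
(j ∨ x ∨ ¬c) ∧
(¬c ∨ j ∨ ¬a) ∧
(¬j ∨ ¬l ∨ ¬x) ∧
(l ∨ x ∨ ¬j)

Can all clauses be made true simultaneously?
No

No, the formula is not satisfiable.

No assignment of truth values to the variables can make all 21 clauses true simultaneously.

The formula is UNSAT (unsatisfiable).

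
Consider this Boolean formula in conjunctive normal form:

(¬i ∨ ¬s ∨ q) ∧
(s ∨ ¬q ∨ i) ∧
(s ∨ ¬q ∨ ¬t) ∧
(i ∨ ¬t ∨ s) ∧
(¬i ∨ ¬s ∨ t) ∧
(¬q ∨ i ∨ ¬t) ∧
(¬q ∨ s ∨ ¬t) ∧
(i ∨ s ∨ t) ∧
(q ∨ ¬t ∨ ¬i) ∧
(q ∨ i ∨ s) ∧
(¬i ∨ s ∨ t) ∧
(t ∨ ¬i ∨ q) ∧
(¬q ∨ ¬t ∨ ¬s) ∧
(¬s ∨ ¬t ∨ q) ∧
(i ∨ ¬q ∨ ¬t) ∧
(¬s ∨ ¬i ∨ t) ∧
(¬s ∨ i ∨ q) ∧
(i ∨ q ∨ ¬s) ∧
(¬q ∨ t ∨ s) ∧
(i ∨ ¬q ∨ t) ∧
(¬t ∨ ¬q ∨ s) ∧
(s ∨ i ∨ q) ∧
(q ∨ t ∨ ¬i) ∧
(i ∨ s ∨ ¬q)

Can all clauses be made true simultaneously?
No

No, the formula is not satisfiable.

No assignment of truth values to the variables can make all 24 clauses true simultaneously.

The formula is UNSAT (unsatisfiable).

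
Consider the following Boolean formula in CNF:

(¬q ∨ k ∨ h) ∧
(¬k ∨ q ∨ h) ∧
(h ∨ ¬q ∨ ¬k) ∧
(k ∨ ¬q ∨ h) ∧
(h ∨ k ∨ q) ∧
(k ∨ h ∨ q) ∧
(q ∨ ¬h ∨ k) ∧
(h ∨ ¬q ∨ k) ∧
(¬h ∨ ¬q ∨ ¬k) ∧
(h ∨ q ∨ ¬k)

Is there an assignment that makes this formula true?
Yes

Yes, the formula is satisfiable.

One satisfying assignment is: h=True, k=True, q=False

Verification: With this assignment, all 10 clauses evaluate to true.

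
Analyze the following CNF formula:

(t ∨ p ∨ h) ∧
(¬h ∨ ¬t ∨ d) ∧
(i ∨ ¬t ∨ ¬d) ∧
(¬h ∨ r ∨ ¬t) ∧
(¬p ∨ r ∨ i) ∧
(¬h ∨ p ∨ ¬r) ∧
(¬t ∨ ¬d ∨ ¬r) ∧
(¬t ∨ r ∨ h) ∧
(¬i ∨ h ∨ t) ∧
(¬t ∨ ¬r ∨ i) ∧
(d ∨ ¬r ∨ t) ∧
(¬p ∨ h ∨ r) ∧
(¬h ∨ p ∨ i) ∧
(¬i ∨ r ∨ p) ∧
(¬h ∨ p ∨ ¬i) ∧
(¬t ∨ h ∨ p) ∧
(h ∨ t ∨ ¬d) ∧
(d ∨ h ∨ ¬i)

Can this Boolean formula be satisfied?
Yes

Yes, the formula is satisfiable.

One satisfying assignment is: t=False, d=True, p=True, r=True, h=True, i=False

Verification: With this assignment, all 18 clauses evaluate to true.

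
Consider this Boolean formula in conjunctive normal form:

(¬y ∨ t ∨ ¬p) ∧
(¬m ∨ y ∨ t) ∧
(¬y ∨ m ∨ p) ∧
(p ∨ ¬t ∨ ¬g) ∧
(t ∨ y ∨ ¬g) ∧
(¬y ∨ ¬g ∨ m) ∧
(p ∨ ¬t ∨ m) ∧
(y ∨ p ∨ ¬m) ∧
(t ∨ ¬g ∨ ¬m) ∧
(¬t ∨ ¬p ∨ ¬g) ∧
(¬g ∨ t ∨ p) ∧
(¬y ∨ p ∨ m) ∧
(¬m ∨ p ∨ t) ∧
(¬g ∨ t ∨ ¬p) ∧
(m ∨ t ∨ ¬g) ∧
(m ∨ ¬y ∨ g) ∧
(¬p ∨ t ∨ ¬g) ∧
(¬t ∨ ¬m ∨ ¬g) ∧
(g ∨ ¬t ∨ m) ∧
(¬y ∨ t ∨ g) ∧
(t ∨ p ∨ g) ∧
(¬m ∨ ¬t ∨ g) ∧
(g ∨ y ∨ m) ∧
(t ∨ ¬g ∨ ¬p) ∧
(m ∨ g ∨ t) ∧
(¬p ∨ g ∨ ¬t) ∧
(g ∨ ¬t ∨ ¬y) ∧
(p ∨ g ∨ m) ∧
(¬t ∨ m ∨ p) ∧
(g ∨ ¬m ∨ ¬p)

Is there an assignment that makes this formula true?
No

No, the formula is not satisfiable.

No assignment of truth values to the variables can make all 30 clauses true simultaneously.

The formula is UNSAT (unsatisfiable).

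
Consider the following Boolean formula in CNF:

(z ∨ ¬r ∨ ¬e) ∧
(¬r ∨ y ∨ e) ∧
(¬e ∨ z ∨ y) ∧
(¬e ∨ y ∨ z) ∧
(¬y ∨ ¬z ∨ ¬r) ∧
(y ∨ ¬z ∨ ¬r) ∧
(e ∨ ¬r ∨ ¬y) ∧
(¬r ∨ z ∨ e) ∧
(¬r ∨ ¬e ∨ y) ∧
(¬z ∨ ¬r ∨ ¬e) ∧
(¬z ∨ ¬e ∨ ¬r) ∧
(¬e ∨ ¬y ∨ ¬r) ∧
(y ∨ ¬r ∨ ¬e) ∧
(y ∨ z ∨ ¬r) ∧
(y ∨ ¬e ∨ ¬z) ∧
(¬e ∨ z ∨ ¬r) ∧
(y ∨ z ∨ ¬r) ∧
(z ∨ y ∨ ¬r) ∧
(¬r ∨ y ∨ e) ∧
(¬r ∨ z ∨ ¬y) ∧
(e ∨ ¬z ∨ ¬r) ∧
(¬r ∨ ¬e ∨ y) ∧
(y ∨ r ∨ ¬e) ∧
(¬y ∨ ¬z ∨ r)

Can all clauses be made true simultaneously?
Yes

Yes, the formula is satisfiable.

One satisfying assignment is: e=False, y=False, z=False, r=False

Verification: With this assignment, all 24 clauses evaluate to true.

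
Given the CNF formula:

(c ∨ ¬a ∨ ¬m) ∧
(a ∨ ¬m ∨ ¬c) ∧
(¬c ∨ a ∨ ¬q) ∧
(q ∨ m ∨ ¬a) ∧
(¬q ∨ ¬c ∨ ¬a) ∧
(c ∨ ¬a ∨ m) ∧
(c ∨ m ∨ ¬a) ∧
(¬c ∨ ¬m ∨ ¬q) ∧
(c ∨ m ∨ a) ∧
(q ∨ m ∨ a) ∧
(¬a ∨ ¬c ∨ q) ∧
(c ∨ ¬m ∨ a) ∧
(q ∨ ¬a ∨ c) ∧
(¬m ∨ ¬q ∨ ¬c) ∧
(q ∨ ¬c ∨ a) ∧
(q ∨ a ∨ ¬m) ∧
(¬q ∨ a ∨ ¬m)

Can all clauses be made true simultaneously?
No

No, the formula is not satisfiable.

No assignment of truth values to the variables can make all 17 clauses true simultaneously.

The formula is UNSAT (unsatisfiable).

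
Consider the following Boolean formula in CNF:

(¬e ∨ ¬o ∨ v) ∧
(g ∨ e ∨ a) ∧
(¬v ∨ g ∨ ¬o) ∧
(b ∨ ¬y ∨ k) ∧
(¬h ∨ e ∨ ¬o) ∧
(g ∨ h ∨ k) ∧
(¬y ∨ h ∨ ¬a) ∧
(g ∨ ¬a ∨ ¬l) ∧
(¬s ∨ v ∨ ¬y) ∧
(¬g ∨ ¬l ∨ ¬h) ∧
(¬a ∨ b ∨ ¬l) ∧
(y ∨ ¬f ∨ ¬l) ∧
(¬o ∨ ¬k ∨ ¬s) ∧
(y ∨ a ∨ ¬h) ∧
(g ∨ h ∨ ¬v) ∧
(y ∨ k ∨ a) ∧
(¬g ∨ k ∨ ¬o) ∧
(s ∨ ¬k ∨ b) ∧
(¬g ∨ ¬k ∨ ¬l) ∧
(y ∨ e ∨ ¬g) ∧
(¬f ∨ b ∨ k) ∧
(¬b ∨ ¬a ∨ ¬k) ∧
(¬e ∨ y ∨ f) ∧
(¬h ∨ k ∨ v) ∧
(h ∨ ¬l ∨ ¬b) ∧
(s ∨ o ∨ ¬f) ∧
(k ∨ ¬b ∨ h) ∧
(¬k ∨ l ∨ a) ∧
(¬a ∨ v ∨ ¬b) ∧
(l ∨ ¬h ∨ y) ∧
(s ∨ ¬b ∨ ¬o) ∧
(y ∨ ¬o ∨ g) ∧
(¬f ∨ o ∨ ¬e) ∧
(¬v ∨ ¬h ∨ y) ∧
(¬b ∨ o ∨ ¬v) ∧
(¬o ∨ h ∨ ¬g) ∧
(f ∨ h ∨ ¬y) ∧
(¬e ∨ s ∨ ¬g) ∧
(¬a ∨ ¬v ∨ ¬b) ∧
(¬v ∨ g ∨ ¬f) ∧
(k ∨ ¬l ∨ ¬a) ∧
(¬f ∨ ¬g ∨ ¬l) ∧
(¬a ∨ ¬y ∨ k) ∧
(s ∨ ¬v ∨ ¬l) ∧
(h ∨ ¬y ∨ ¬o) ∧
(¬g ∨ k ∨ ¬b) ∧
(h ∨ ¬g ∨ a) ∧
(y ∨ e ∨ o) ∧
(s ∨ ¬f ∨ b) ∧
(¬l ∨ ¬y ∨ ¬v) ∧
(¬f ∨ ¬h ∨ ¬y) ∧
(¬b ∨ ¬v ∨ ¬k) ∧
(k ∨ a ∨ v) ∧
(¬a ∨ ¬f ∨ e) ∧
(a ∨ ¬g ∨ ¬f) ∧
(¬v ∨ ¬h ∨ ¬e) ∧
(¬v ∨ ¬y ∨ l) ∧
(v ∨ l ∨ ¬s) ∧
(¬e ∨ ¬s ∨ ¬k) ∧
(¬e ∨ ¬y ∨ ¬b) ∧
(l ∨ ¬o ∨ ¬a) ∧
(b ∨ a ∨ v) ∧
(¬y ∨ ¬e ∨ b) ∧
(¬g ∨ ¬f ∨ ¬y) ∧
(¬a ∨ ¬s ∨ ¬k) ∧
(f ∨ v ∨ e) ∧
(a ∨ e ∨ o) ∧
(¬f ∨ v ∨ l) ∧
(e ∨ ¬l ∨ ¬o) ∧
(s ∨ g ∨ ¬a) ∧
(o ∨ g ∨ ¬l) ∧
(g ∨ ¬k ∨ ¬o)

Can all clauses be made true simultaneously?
No

No, the formula is not satisfiable.

No assignment of truth values to the variables can make all 72 clauses true simultaneously.

The formula is UNSAT (unsatisfiable).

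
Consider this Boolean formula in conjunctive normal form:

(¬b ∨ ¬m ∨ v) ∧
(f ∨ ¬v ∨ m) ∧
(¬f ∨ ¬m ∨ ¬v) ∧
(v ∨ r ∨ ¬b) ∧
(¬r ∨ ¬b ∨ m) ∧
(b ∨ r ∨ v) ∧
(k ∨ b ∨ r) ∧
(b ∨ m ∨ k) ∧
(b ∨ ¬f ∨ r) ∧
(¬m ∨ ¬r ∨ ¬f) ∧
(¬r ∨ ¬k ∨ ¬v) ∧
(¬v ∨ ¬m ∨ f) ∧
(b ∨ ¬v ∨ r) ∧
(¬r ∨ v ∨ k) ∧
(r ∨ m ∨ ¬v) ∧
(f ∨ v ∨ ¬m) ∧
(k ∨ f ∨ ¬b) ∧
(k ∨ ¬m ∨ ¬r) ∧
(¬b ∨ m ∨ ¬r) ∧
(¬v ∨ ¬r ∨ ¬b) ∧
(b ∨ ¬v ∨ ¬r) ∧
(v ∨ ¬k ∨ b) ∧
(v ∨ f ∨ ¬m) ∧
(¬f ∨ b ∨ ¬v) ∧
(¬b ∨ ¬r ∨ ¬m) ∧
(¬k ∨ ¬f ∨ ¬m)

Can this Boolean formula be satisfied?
No

No, the formula is not satisfiable.

No assignment of truth values to the variables can make all 26 clauses true simultaneously.

The formula is UNSAT (unsatisfiable).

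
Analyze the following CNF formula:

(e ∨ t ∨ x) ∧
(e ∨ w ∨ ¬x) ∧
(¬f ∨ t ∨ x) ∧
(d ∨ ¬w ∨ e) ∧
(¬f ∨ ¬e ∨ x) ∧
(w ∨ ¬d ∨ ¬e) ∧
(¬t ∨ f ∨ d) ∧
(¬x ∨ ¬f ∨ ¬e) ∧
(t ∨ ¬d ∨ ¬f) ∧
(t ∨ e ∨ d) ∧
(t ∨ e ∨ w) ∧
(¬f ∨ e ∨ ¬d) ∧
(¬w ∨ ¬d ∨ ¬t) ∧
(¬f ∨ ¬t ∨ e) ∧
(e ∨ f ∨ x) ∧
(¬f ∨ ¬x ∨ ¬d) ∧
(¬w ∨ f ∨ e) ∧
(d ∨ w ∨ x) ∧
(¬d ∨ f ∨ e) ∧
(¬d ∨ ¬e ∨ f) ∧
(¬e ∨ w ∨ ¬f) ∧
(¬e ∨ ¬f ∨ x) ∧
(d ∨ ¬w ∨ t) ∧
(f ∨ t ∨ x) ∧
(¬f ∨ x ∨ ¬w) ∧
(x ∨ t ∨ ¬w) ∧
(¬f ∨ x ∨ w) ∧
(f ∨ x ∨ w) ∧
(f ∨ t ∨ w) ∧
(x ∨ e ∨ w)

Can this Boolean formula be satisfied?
No

No, the formula is not satisfiable.

No assignment of truth values to the variables can make all 30 clauses true simultaneously.

The formula is UNSAT (unsatisfiable).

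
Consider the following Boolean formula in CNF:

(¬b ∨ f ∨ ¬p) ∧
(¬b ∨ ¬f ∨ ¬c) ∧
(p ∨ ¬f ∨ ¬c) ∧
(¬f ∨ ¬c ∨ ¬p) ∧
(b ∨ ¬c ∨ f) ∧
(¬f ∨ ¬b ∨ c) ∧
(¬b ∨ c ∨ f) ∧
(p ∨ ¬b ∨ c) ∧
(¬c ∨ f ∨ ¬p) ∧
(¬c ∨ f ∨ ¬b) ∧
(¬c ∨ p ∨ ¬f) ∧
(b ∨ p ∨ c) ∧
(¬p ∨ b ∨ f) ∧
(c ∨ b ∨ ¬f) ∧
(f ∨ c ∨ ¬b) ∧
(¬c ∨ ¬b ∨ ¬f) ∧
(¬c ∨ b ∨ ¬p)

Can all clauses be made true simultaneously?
No

No, the formula is not satisfiable.

No assignment of truth values to the variables can make all 17 clauses true simultaneously.

The formula is UNSAT (unsatisfiable).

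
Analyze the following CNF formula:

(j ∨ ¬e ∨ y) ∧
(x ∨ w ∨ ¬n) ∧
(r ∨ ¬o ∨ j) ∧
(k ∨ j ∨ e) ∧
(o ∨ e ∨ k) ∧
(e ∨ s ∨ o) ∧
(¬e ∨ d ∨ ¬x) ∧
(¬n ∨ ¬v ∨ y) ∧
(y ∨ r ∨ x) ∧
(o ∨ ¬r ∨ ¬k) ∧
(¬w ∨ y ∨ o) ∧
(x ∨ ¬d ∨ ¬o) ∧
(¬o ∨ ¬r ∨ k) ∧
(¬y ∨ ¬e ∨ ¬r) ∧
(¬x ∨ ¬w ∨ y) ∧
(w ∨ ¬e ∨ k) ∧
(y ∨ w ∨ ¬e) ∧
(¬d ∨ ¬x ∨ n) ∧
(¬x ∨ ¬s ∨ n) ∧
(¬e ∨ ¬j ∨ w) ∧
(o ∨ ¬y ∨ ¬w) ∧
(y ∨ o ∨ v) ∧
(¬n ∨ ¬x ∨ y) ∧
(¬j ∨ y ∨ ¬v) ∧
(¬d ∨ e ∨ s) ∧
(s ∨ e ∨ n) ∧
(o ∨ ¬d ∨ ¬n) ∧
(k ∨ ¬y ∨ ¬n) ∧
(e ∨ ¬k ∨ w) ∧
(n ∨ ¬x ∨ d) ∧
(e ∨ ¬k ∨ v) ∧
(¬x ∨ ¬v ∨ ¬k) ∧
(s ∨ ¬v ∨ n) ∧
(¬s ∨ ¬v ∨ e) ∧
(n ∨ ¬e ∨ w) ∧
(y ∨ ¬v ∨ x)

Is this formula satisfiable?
Yes

Yes, the formula is satisfiable.

One satisfying assignment is: y=True, d=False, s=False, v=False, x=False, o=True, k=False, e=True, n=False, w=True, r=False, j=True

Verification: With this assignment, all 36 clauses evaluate to true.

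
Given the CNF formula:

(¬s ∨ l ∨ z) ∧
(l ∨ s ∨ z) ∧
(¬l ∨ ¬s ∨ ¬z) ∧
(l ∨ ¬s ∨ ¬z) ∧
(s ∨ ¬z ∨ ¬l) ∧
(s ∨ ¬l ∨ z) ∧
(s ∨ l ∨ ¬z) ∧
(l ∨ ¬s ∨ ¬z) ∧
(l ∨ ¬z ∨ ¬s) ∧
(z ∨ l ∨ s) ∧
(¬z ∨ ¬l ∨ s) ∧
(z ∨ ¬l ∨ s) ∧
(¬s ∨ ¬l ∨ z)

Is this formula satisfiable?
No

No, the formula is not satisfiable.

No assignment of truth values to the variables can make all 13 clauses true simultaneously.

The formula is UNSAT (unsatisfiable).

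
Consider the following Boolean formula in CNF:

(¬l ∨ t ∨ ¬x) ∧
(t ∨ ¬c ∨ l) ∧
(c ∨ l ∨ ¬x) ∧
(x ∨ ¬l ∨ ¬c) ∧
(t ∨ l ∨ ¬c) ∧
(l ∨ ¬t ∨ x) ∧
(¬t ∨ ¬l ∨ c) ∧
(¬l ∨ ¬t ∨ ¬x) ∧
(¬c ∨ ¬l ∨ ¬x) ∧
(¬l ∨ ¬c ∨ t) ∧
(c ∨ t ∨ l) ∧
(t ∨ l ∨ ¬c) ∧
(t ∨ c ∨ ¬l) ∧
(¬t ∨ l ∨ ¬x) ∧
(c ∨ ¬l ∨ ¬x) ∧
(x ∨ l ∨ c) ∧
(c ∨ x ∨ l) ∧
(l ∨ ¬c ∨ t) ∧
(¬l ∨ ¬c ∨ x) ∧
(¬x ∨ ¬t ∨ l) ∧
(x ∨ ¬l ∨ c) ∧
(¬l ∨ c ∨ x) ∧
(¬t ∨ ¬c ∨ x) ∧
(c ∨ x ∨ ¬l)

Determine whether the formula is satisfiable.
No

No, the formula is not satisfiable.

No assignment of truth values to the variables can make all 24 clauses true simultaneously.

The formula is UNSAT (unsatisfiable).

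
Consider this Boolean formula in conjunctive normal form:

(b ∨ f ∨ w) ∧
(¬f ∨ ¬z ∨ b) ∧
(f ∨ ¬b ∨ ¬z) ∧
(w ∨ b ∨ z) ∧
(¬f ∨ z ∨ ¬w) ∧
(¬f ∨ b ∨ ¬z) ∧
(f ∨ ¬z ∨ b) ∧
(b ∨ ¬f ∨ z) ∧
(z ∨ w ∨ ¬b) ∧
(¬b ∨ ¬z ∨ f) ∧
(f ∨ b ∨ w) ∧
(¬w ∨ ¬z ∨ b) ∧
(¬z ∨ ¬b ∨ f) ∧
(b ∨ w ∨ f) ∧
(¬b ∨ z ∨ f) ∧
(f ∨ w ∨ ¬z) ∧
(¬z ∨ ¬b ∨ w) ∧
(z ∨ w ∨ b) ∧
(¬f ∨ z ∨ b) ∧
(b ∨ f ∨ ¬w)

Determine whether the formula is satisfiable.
Yes

Yes, the formula is satisfiable.

One satisfying assignment is: z=True, f=True, w=True, b=True

Verification: With this assignment, all 20 clauses evaluate to true.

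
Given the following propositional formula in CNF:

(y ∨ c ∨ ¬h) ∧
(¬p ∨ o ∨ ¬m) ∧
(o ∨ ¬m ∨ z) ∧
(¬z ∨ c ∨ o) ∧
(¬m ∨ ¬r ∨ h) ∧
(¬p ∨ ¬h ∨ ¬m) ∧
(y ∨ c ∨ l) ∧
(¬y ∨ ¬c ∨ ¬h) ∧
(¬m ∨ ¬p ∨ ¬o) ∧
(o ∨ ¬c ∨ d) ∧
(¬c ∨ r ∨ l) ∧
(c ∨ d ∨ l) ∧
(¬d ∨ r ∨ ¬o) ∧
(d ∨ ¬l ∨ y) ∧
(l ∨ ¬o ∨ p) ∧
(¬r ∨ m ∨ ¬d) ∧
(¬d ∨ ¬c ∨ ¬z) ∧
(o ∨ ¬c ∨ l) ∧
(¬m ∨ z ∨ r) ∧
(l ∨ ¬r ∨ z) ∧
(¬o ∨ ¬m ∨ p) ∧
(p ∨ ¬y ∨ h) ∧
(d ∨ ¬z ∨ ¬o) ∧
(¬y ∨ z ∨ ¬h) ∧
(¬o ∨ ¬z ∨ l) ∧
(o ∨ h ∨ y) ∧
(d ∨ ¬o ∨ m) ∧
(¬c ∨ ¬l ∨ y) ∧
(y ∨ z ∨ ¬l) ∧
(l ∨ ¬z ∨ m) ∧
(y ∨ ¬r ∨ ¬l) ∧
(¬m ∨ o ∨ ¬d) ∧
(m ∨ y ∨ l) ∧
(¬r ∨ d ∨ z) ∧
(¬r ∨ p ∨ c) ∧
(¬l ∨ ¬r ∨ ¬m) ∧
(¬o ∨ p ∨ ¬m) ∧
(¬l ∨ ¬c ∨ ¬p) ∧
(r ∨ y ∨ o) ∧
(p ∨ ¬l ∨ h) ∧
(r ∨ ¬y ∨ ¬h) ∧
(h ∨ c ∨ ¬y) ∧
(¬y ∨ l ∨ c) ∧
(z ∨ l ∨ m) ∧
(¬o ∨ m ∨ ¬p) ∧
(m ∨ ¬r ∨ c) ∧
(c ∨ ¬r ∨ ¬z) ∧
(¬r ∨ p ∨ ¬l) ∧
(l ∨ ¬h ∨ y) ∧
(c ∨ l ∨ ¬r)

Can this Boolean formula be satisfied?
No

No, the formula is not satisfiable.

No assignment of truth values to the variables can make all 50 clauses true simultaneously.

The formula is UNSAT (unsatisfiable).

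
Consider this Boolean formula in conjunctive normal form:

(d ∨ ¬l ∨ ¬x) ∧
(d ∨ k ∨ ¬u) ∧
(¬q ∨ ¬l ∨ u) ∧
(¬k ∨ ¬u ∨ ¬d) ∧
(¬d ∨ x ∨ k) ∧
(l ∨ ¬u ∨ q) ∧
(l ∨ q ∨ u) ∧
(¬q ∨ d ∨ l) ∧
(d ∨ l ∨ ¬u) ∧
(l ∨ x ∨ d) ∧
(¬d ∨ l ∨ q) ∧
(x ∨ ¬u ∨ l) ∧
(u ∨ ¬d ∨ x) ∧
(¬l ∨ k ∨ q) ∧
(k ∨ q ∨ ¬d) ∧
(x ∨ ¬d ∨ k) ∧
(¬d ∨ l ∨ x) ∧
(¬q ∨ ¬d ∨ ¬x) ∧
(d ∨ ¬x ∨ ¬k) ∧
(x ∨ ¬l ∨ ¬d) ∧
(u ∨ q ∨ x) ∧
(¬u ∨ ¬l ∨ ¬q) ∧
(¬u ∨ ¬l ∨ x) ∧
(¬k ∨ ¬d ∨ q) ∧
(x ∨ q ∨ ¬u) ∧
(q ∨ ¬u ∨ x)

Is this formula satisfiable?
No

No, the formula is not satisfiable.

No assignment of truth values to the variables can make all 26 clauses true simultaneously.

The formula is UNSAT (unsatisfiable).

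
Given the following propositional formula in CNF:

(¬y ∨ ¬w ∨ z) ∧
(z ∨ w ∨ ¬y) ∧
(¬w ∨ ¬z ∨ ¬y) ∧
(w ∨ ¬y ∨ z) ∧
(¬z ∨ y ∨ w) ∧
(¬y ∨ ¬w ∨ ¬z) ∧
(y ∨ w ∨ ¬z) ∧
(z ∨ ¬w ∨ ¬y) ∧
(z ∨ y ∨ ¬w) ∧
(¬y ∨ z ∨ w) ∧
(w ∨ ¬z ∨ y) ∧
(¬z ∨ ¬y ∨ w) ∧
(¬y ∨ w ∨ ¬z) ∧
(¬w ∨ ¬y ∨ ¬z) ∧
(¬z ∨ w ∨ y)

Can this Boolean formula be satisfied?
Yes

Yes, the formula is satisfiable.

One satisfying assignment is: z=False, w=False, y=False

Verification: With this assignment, all 15 clauses evaluate to true.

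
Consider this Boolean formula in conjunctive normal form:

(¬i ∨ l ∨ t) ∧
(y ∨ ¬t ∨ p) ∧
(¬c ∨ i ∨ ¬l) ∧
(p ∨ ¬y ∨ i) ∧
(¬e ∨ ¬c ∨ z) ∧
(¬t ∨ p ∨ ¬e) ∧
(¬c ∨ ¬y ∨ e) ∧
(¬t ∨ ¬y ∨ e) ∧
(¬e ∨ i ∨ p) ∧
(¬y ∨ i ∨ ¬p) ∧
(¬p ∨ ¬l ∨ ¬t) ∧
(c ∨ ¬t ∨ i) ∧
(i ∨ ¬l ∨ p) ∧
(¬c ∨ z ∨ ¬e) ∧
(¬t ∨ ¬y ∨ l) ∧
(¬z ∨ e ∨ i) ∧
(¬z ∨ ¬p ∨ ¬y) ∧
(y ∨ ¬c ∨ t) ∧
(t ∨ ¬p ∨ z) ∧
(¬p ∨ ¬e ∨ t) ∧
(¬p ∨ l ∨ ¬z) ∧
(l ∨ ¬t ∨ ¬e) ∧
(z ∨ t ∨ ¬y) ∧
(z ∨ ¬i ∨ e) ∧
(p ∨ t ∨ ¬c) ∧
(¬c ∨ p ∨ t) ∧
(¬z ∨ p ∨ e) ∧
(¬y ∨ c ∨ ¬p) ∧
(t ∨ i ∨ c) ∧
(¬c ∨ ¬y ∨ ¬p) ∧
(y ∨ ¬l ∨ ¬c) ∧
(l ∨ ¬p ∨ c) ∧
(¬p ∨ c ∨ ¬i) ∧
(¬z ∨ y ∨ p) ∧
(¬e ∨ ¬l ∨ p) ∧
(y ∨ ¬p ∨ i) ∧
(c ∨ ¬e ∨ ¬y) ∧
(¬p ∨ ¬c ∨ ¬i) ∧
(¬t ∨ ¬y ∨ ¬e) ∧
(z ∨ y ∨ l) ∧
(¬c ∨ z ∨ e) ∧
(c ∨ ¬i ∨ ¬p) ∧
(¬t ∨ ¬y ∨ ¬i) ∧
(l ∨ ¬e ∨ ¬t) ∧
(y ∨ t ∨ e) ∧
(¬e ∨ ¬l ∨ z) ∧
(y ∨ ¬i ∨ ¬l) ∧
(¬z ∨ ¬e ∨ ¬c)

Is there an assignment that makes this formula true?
No

No, the formula is not satisfiable.

No assignment of truth values to the variables can make all 48 clauses true simultaneously.

The formula is UNSAT (unsatisfiable).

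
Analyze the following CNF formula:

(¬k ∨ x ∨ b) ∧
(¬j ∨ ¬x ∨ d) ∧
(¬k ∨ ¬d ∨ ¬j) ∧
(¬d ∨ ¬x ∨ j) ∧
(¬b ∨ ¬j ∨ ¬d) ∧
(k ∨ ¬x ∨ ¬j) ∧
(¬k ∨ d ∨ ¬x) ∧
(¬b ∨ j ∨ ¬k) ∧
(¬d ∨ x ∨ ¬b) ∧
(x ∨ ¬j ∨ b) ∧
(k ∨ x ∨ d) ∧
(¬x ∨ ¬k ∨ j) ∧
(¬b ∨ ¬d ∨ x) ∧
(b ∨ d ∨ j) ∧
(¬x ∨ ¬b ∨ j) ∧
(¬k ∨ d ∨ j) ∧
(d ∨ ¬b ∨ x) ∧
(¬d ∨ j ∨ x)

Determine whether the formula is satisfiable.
No

No, the formula is not satisfiable.

No assignment of truth values to the variables can make all 18 clauses true simultaneously.

The formula is UNSAT (unsatisfiable).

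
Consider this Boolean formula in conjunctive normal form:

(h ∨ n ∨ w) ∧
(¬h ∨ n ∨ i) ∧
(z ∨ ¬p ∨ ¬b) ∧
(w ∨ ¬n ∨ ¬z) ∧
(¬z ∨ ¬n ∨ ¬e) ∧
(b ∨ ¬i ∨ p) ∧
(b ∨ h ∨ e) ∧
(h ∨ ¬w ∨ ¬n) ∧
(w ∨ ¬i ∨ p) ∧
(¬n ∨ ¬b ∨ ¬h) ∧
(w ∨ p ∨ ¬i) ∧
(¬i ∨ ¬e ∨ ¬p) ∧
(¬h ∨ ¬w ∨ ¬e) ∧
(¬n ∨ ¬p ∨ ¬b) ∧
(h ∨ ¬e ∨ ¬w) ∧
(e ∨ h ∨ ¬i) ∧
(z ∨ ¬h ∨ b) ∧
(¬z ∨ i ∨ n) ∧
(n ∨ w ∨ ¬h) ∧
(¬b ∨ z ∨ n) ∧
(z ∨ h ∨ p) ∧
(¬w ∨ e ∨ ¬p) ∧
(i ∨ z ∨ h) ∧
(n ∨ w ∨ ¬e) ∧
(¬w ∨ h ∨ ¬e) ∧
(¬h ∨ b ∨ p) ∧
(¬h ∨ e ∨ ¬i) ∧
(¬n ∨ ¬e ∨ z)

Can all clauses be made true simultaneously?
No

No, the formula is not satisfiable.

No assignment of truth values to the variables can make all 28 clauses true simultaneously.

The formula is UNSAT (unsatisfiable).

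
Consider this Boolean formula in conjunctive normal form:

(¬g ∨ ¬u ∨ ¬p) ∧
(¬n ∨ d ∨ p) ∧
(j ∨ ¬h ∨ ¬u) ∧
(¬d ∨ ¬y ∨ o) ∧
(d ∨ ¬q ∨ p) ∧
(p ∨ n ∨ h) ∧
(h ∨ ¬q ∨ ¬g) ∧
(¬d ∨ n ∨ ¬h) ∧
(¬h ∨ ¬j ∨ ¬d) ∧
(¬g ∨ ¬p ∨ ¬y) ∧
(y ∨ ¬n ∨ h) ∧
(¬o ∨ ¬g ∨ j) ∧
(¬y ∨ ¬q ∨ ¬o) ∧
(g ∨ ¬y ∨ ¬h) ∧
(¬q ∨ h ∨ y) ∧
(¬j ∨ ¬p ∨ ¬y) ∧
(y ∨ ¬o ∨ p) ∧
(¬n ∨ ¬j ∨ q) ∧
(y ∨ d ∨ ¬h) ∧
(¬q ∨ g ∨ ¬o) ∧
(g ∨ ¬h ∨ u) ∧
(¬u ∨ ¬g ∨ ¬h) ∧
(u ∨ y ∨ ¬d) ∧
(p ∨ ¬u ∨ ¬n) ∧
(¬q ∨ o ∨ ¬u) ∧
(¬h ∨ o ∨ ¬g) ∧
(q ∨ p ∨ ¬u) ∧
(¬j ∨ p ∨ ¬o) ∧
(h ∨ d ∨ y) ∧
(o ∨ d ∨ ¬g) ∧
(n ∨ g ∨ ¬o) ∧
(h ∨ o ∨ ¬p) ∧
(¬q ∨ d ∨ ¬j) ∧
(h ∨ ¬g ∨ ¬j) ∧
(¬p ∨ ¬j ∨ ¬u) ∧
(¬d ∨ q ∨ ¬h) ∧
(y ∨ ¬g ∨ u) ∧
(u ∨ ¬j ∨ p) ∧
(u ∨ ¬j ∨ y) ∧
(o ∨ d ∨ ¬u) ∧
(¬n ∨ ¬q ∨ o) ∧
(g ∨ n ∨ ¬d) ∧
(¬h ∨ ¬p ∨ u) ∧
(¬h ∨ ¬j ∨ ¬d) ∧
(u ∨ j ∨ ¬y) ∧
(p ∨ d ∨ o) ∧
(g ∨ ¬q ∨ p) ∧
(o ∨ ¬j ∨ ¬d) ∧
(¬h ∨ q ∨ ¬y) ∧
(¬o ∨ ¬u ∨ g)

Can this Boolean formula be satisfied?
No

No, the formula is not satisfiable.

No assignment of truth values to the variables can make all 50 clauses true simultaneously.

The formula is UNSAT (unsatisfiable).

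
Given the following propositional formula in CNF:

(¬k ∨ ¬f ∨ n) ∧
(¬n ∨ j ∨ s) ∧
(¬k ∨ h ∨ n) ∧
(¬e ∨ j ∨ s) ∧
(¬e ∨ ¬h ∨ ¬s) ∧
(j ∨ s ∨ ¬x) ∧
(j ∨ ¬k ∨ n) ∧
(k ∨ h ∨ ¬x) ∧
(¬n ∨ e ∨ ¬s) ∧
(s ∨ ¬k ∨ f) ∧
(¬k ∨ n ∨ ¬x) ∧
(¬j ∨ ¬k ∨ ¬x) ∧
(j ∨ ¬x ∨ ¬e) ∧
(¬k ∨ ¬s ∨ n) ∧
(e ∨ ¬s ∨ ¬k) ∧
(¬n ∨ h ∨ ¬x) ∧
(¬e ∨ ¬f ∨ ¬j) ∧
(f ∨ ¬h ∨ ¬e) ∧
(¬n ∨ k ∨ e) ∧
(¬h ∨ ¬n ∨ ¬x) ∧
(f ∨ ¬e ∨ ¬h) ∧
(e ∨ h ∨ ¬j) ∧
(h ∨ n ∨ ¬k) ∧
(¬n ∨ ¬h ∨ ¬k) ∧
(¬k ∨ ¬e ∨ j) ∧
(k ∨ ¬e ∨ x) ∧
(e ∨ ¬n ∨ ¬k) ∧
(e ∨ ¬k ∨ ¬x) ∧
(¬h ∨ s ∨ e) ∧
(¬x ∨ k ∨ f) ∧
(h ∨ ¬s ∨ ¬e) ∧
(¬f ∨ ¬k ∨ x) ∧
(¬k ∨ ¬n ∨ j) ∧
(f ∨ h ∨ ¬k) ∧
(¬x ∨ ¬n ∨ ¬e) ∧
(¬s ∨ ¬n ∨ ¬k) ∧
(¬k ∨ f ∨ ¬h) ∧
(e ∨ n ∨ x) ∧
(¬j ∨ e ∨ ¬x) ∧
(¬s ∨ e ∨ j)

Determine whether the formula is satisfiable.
No

No, the formula is not satisfiable.

No assignment of truth values to the variables can make all 40 clauses true simultaneously.

The formula is UNSAT (unsatisfiable).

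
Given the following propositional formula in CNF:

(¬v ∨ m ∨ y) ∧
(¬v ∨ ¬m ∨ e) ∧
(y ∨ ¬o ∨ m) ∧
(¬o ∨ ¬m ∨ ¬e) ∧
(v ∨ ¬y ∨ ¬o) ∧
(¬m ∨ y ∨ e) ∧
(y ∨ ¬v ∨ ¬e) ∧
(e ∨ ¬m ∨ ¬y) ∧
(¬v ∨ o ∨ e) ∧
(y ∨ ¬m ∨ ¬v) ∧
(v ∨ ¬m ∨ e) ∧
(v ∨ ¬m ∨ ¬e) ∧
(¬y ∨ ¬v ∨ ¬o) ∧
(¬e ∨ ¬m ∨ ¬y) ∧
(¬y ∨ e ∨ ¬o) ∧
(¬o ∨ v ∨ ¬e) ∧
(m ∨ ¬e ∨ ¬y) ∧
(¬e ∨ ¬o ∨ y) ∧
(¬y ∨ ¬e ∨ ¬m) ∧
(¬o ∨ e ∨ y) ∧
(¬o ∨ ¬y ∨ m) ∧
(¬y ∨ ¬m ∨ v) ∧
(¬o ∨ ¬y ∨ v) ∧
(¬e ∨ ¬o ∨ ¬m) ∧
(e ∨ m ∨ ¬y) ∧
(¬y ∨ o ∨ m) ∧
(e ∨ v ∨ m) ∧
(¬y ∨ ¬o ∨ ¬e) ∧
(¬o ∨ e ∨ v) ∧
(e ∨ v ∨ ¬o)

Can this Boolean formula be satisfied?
Yes

Yes, the formula is satisfiable.

One satisfying assignment is: e=True, o=False, m=False, v=False, y=False

Verification: With this assignment, all 30 clauses evaluate to true.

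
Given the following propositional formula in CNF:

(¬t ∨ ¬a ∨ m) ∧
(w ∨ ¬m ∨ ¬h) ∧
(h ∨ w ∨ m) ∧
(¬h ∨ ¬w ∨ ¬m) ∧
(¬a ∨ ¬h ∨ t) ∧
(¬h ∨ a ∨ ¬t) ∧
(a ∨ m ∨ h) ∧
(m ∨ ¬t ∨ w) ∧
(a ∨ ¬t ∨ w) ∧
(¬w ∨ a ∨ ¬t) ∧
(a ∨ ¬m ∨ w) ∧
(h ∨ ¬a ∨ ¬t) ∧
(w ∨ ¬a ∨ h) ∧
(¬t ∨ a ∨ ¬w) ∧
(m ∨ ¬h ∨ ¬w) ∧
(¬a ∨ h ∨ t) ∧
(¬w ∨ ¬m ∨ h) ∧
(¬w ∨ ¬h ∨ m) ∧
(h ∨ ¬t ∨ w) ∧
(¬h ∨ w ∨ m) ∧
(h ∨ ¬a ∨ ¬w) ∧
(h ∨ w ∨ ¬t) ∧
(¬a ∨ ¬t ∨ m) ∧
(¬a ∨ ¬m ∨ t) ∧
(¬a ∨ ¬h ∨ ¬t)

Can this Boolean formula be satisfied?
No

No, the formula is not satisfiable.

No assignment of truth values to the variables can make all 25 clauses true simultaneously.

The formula is UNSAT (unsatisfiable).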